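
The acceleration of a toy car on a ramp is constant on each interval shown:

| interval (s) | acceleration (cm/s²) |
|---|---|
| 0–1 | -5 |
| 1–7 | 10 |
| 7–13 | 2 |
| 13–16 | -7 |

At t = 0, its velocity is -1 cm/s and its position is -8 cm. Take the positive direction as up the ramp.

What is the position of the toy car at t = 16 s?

659 cm

On each constant-a segment, Δv = aΔt and Δx = v₀Δt + ½aΔt²; chain segment to segment.
0–1 s: v starts -1 cm/s; Δx = -1·1 + ½·-5·1² = -3.5 cm; v ends -6 cm/s.
1–7 s: v starts -6 cm/s; Δx = -6·6 + ½·10·6² = 144 cm; v ends 54 cm/s.
7–13 s: v starts 54 cm/s; Δx = 54·6 + ½·2·6² = 360 cm; v ends 66 cm/s.
13–16 s: v starts 66 cm/s; Δx = 66·3 + ½·-7·3² = 166.5 cm; v ends 45 cm/s.
x(16) = -8 + Σ Δx = 659 cm.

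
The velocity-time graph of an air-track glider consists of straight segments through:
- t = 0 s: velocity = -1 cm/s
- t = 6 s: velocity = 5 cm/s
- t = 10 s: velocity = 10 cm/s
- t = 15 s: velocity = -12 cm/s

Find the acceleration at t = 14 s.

-4.4 cm/s²

Acceleration is the slope of the v-t graph on 10–15 s: (-12 − 10)/(15 − 10) = -4.4 cm/s².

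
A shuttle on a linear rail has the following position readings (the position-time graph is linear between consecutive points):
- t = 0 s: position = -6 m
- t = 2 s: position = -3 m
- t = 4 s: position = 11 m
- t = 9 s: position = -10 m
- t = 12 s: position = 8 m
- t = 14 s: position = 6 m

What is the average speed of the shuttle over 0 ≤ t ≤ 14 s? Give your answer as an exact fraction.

Average speed = (total path length)/(elapsed time); on a piecewise-linear x-t graph the path length is Σ|Δx|.
0–2 s: |Δx| = |-3 − -6| = 3 m
2–4 s: |Δx| = |11 − -3| = 14 m
4–9 s: |Δx| = |-10 − 11| = 21 m
9–12 s: |Δx| = |8 − -10| = 18 m
12–14 s: |Δx| = |6 − 8| = 2 m
Total path = 58 m; average speed = 58/14 = 29/7 m/s.

29/7 m/s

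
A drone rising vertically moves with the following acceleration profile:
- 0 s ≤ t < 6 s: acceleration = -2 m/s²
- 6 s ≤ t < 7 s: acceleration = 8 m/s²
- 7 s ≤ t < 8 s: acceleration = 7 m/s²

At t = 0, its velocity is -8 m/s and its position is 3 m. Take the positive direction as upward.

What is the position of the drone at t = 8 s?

-105.5 m

On each constant-a segment, Δv = aΔt and Δx = v₀Δt + ½aΔt²; chain segment to segment.
0–6 s: v starts -8 m/s; Δx = -8·6 + ½·-2·6² = -84 m; v ends -20 m/s.
6–7 s: v starts -20 m/s; Δx = -20·1 + ½·8·1² = -16 m; v ends -12 m/s.
7–8 s: v starts -12 m/s; Δx = -12·1 + ½·7·1² = -8.5 m; v ends -5 m/s.
x(8) = 3 + Σ Δx = -105.5 m.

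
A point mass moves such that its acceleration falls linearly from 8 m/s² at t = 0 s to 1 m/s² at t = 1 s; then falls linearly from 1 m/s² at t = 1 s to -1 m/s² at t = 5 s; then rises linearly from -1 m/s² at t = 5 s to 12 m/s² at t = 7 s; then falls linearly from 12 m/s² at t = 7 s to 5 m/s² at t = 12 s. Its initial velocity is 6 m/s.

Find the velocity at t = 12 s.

Δv equals the area under the a-t graph; then v = v₀ + Δv.
0–1 s: ½(8 + 1)(1) = 4.5 m/s
1–5 s: ½(1 + -1)(4) = 0 m/s
5–7 s: ½(-1 + 12)(2) = 11 m/s
7–12 s: ½(12 + 5)(5) = 42.5 m/s
Δv = 58 m/s, so v(12) = 6 + (58) = 64 m/s.

64 m/s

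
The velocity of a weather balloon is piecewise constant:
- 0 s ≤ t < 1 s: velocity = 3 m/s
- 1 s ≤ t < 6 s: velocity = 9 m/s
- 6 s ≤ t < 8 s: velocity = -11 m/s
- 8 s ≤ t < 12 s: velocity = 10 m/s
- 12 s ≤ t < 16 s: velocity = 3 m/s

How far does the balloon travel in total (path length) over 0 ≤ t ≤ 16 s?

Total distance travelled is ∫|v| dt — sum the magnitudes of each area piece.
0–1 s: |3| × 1 = 3 m
1–6 s: |9| × 5 = 45 m
6–8 s: |-11| × 2 = 22 m
8–12 s: |10| × 4 = 40 m
12–16 s: |3| × 4 = 12 m
Total distance = 122 m

122 m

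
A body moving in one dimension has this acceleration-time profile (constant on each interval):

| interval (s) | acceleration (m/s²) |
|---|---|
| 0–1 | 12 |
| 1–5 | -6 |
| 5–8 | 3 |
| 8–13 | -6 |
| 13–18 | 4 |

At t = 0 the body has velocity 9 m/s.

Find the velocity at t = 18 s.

-4 m/s

Δv equals the area under the a-t graph; then v = v₀ + Δv.
0–1 s: 12 × 1 = 12 m/s
1–5 s: -6 × 4 = -24 m/s
5–8 s: 3 × 3 = 9 m/s
8–13 s: -6 × 5 = -30 m/s
13–18 s: 4 × 5 = 20 m/s
Δv = -13 m/s, so v(18) = 9 + (-13) = -4 m/s.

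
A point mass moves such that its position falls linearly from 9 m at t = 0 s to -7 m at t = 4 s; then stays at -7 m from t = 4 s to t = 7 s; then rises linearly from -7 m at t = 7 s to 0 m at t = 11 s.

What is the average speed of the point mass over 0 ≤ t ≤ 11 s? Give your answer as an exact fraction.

23/11 m/s

Average speed = (total path length)/(elapsed time); on a piecewise-linear x-t graph the path length is Σ|Δx|.
0–4 s: |Δx| = |-7 − 9| = 16 m
4–7 s: |Δx| = |-7 − -7| = 0 m
7–11 s: |Δx| = |0 − -7| = 7 m
Total path = 23 m; average speed = 23/11 = 23/11 m/s.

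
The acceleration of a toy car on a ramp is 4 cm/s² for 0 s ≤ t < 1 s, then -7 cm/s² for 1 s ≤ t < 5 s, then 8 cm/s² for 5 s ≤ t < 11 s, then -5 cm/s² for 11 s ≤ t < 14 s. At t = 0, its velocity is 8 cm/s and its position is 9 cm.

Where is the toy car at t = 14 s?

On each constant-a segment, Δv = aΔt and Δx = v₀Δt + ½aΔt²; chain segment to segment.
0–1 s: v starts 8 cm/s; Δx = 8·1 + ½·4·1² = 10 cm; v ends 12 cm/s.
1–5 s: v starts 12 cm/s; Δx = 12·4 + ½·-7·4² = -8 cm; v ends -16 cm/s.
5–11 s: v starts -16 cm/s; Δx = -16·6 + ½·8·6² = 48 cm; v ends 32 cm/s.
11–14 s: v starts 32 cm/s; Δx = 32·3 + ½·-5·3² = 73.5 cm; v ends 17 cm/s.
x(14) = 9 + Σ Δx = 132.5 cm.

132.5 cm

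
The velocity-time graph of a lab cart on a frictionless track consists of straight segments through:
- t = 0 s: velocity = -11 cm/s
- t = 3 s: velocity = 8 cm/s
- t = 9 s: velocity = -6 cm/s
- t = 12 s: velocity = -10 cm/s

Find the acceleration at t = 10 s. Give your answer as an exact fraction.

Acceleration is the slope of the v-t graph on 9–12 s: (-10 − -6)/(12 − 9) = -4/3 cm/s².

-4/3 cm/s²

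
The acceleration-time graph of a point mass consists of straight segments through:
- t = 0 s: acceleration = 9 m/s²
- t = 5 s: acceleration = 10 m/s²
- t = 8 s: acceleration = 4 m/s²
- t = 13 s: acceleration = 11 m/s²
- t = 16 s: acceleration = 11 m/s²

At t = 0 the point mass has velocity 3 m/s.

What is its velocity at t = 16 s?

Δv equals the area under the a-t graph; then v = v₀ + Δv.
0–5 s: ½(9 + 10)(5) = 47.5 m/s
5–8 s: ½(10 + 4)(3) = 21 m/s
8–13 s: ½(4 + 11)(5) = 37.5 m/s
13–16 s: 11 × 3 = 33 m/s
Δv = 139 m/s, so v(16) = 3 + (139) = 142 m/s.

142 m/s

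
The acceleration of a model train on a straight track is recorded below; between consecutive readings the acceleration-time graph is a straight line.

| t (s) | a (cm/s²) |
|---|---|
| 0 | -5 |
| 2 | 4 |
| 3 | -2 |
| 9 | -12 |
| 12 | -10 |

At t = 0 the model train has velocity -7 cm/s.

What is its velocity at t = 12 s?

-82 cm/s

Δv equals the area under the a-t graph; then v = v₀ + Δv.
0–2 s: ½(-5 + 4)(2) = -1 cm/s
2–3 s: ½(4 + -2)(1) = 1 cm/s
3–9 s: ½(-2 + -12)(6) = -42 cm/s
9–12 s: ½(-12 + -10)(3) = -33 cm/s
Δv = -75 cm/s, so v(12) = -7 + (-75) = -82 cm/s.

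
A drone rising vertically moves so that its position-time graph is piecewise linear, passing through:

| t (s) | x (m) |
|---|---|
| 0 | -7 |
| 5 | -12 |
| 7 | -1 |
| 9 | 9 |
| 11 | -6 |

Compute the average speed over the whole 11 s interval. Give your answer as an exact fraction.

Average speed = (total path length)/(elapsed time); on a piecewise-linear x-t graph the path length is Σ|Δx|.
0–5 s: |Δx| = |-12 − -7| = 5 m
5–7 s: |Δx| = |-1 − -12| = 11 m
7–9 s: |Δx| = |9 − -1| = 10 m
9–11 s: |Δx| = |-6 − 9| = 15 m
Total path = 41 m; average speed = 41/11 = 41/11 m/s.

41/11 m/s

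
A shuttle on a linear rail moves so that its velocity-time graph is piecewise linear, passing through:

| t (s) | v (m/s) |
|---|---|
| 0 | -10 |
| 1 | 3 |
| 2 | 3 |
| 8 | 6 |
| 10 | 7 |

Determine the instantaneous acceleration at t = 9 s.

0.5 m/s²

Acceleration is the slope of the v-t graph on 8–10 s: (7 − 6)/(10 − 8) = 0.5 m/s².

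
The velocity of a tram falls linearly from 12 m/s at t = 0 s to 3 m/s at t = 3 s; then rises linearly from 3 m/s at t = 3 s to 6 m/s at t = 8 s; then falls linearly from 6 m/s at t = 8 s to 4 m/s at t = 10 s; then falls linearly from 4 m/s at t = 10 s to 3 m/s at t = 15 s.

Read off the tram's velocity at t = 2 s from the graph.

On 0–3 s the graph is linear from 12 to 3 m/s: v(2) = 12 + (3 − 12)·(2 − 0)/(3 − 0) = 6 m/s.

6 m/s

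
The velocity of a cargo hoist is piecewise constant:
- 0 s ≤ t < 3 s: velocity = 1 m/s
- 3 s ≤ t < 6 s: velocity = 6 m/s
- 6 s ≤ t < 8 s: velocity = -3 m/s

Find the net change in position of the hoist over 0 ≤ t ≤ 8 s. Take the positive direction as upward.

Net displacement equals the area under the velocity-time graph (areas below the axis count negative).
0–3 s: 1 × 3 = 3 m
3–6 s: 6 × 3 = 18 m
6–8 s: -3 × 2 = -6 m
Net displacement = 15 m

15 m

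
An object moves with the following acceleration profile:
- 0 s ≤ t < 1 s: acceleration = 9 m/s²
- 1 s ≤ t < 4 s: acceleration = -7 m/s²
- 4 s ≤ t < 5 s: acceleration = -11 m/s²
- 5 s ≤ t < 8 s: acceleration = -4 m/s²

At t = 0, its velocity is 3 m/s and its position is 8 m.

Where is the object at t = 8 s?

-72.5 m

On each constant-a segment, Δv = aΔt and Δx = v₀Δt + ½aΔt²; chain segment to segment.
0–1 s: v starts 3 m/s; Δx = 3·1 + ½·9·1² = 7.5 m; v ends 12 m/s.
1–4 s: v starts 12 m/s; Δx = 12·3 + ½·-7·3² = 4.5 m; v ends -9 m/s.
4–5 s: v starts -9 m/s; Δx = -9·1 + ½·-11·1² = -14.5 m; v ends -20 m/s.
5–8 s: v starts -20 m/s; Δx = -20·3 + ½·-4·3² = -78 m; v ends -32 m/s.
x(8) = 8 + Σ Δx = -72.5 m.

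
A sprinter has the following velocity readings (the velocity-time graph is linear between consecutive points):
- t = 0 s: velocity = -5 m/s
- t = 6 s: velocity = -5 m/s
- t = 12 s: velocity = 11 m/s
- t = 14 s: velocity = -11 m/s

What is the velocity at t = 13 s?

0 m/s

On 12–14 s the graph is linear from 11 to -11 m/s: v(13) = 11 + (-11 − 11)·(13 − 12)/(14 − 12) = 0 m/s.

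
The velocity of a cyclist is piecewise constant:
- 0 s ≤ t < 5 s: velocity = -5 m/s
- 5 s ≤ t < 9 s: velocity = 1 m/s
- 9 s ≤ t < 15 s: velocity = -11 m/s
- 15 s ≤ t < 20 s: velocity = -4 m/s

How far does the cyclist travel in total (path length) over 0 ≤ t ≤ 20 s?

115 m

Total distance travelled is ∫|v| dt — sum the magnitudes of each area piece.
0–5 s: |-5| × 5 = 25 m
5–9 s: |1| × 4 = 4 m
9–15 s: |-11| × 6 = 66 m
15–20 s: |-4| × 5 = 20 m
Total distance = 115 m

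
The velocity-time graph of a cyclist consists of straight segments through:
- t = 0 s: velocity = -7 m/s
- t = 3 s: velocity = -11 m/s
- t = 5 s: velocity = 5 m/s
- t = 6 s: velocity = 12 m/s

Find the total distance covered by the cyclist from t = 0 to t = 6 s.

44.625 m

Distance (not displacement) is the total path length: add the absolute areas under v-t.
0–3 s: |½(-7 + -11)(3)| = 27 m
3–5 s: v = 0 at t = 4.375 s; triangle areas 7.5625 + 1.5625 = 9.125 m
5–6 s: |½(5 + 12)(1)| = 8.5 m
Total distance = 44.625 m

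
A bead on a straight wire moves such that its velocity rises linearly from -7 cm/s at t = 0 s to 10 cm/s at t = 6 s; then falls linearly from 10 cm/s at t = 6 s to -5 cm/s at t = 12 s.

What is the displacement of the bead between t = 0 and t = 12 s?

Net displacement equals the area under the velocity-time graph (areas below the axis count negative).
0–6 s: ½(-7 + 10)(6) = 9 cm
6–12 s: ½(10 + -5)(6) = 15 cm
Net displacement = 24 cm

24 cm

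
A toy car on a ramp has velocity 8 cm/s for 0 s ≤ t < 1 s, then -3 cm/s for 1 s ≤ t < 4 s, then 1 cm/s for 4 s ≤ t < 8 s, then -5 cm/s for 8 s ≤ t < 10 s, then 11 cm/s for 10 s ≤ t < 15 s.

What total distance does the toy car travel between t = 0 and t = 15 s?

86 cm

Distance (not displacement) is the total path length: add the absolute areas under v-t.
0–1 s: |8| × 1 = 8 cm
1–4 s: |-3| × 3 = 9 cm
4–8 s: |1| × 4 = 4 cm
8–10 s: |-5| × 2 = 10 cm
10–15 s: |11| × 5 = 55 cm
Total distance = 86 cm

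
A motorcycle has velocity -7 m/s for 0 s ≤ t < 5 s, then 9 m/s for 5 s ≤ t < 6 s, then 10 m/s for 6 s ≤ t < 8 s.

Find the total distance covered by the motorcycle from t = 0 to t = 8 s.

64 m

Total distance travelled is ∫|v| dt — sum the magnitudes of each area piece.
0–5 s: |-7| × 5 = 35 m
5–6 s: |9| × 1 = 9 m
6–8 s: |10| × 2 = 20 m
Total distance = 64 m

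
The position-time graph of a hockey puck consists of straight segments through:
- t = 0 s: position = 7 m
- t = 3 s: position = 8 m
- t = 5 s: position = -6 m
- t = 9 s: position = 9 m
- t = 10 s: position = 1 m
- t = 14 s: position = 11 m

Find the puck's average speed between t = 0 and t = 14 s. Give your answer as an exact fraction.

24/7 m/s

Average speed = (total path length)/(elapsed time); on a piecewise-linear x-t graph the path length is Σ|Δx|.
0–3 s: |Δx| = |8 − 7| = 1 m
3–5 s: |Δx| = |-6 − 8| = 14 m
5–9 s: |Δx| = |9 − -6| = 15 m
9–10 s: |Δx| = |1 − 9| = 8 m
10–14 s: |Δx| = |11 − 1| = 10 m
Total path = 48 m; average speed = 48/14 = 24/7 m/s.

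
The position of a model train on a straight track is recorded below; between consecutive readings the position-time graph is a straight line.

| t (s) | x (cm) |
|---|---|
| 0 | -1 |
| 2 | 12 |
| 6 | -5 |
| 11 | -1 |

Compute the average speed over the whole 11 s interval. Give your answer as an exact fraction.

34/11 cm/s

Average speed = (total path length)/(elapsed time); on a piecewise-linear x-t graph the path length is Σ|Δx|.
0–2 s: |Δx| = |12 − -1| = 13 cm
2–6 s: |Δx| = |-5 − 12| = 17 cm
6–11 s: |Δx| = |-1 − -5| = 4 cm
Total path = 34 cm; average speed = 34/11 = 34/11 cm/s.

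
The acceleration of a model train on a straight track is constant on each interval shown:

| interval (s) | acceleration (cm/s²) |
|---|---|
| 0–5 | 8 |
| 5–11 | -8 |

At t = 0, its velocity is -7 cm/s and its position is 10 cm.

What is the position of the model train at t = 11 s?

129 cm

On each constant-a segment, Δv = aΔt and Δx = v₀Δt + ½aΔt²; chain segment to segment.
0–5 s: v starts -7 cm/s; Δx = -7·5 + ½·8·5² = 65 cm; v ends 33 cm/s.
5–11 s: v starts 33 cm/s; Δx = 33·6 + ½·-8·6² = 54 cm; v ends -15 cm/s.
x(11) = 10 + Σ Δx = 129 cm.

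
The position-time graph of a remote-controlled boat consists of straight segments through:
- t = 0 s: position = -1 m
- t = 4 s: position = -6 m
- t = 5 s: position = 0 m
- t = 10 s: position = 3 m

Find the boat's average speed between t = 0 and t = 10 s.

Average speed = (total path length)/(elapsed time); on a piecewise-linear x-t graph the path length is Σ|Δx|.
0–4 s: |Δx| = |-6 − -1| = 5 m
4–5 s: |Δx| = |0 − -6| = 6 m
5–10 s: |Δx| = |3 − 0| = 3 m
Total path = 14 m; average speed = 14/10 = 1.4 m/s.

1.4 m/s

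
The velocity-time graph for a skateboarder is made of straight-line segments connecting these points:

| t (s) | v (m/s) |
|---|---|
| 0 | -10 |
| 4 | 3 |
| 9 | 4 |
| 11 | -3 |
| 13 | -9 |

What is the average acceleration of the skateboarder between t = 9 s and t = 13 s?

-3.25 m/s²

Average acceleration = Δv/Δt = (-9 − 4)/(13 − 9) = -3.25 m/s².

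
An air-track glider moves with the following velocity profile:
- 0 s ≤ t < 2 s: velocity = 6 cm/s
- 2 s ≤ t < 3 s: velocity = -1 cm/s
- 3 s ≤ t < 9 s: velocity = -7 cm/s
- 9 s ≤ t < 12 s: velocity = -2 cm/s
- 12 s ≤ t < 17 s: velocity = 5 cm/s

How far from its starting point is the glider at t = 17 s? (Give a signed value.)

-12 cm

Net displacement equals the area under the velocity-time graph (areas below the axis count negative).
0–2 s: 6 × 2 = 12 cm
2–3 s: -1 × 1 = -1 cm
3–9 s: -7 × 6 = -42 cm
9–12 s: -2 × 3 = -6 cm
12–17 s: 5 × 5 = 25 cm
Net displacement = -12 cm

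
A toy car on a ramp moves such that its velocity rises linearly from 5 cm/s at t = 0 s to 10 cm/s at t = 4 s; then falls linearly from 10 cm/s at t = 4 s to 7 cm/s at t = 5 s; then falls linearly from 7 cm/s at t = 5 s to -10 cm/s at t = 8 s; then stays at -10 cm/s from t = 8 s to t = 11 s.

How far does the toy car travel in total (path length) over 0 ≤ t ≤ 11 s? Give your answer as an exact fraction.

Distance (not displacement) is the total path length: add the absolute areas under v-t.
0–4 s: |½(5 + 10)(4)| = 30 cm
4–5 s: |½(10 + 7)(1)| = 8.5 cm
5–8 s: v = 0 at t = 106/17 s; triangle areas 147/34 + 150/17 = 447/34 cm
8–11 s: |-10| × 3 = 30 cm
Total distance = 1388/17 cm

1388/17 cm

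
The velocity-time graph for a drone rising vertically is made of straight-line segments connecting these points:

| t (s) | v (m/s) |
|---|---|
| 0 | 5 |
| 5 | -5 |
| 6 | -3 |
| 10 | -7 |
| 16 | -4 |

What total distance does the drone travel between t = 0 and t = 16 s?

69.5 m

Total distance travelled is ∫|v| dt — sum the magnitudes of each area piece.
0–5 s: v = 0 at t = 2.5 s; triangle areas 6.25 + 6.25 = 12.5 m
5–6 s: |½(-5 + -3)(1)| = 4 m
6–10 s: |½(-3 + -7)(4)| = 20 m
10–16 s: |½(-7 + -4)(6)| = 33 m
Total distance = 69.5 m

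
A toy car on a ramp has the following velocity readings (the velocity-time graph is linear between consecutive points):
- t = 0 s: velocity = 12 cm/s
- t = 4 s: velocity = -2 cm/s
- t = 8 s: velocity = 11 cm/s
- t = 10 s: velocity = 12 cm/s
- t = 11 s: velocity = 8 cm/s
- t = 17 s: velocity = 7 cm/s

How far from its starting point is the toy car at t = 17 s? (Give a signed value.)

116 cm

Displacement is the signed area under the v-t curve.
0–4 s: ½(12 + -2)(4) = 20 cm
4–8 s: ½(-2 + 11)(4) = 18 cm
8–10 s: ½(11 + 12)(2) = 23 cm
10–11 s: ½(12 + 8)(1) = 10 cm
11–17 s: ½(8 + 7)(6) = 45 cm
Net displacement = 116 cm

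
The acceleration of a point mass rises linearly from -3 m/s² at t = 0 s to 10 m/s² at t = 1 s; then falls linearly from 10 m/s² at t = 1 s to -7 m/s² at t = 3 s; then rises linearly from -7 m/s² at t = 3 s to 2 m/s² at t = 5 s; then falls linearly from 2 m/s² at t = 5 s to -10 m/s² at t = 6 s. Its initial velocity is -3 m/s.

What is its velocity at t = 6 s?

Δv equals the area under the a-t graph; then v = v₀ + Δv.
0–1 s: ½(-3 + 10)(1) = 3.5 m/s
1–3 s: ½(10 + -7)(2) = 3 m/s
3–5 s: ½(-7 + 2)(2) = -5 m/s
5–6 s: ½(2 + -10)(1) = -4 m/s
Δv = -2.5 m/s, so v(6) = -3 + (-2.5) = -5.5 m/s.

-5.5 m/s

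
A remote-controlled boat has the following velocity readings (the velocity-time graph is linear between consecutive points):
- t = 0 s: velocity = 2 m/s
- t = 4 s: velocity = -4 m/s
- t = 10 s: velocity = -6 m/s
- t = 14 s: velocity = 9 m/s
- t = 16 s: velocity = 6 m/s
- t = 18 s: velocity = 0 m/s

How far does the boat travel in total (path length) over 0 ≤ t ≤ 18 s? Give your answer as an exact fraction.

Total distance travelled is ∫|v| dt — sum the magnitudes of each area piece.
0–4 s: v = 0 at t = 4/3 s; triangle areas 4/3 + 16/3 = 20/3 m
4–10 s: |½(-4 + -6)(6)| = 30 m
10–14 s: v = 0 at t = 11.6 s; triangle areas 4.8 + 10.8 = 15.6 m
14–16 s: |½(9 + 6)(2)| = 15 m
16–18 s: |½(6 + 0)(2)| = 6 m
Total distance = 1099/15 m

1099/15 m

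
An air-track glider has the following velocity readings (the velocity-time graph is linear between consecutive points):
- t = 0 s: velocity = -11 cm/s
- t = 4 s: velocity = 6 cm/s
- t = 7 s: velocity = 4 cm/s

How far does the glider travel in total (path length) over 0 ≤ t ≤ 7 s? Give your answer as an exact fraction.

569/17 cm

Total distance travelled is ∫|v| dt — sum the magnitudes of each area piece.
0–4 s: v = 0 at t = 44/17 s; triangle areas 242/17 + 72/17 = 314/17 cm
4–7 s: |½(6 + 4)(3)| = 15 cm
Total distance = 569/17 cm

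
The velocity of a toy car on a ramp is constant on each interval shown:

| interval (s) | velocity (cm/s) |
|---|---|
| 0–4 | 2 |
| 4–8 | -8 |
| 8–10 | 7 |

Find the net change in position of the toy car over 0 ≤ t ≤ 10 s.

Net displacement equals the area under the velocity-time graph (areas below the axis count negative).
0–4 s: 2 × 4 = 8 cm
4–8 s: -8 × 4 = -32 cm
8–10 s: 7 × 2 = 14 cm
Net displacement = -10 cm

-10 cm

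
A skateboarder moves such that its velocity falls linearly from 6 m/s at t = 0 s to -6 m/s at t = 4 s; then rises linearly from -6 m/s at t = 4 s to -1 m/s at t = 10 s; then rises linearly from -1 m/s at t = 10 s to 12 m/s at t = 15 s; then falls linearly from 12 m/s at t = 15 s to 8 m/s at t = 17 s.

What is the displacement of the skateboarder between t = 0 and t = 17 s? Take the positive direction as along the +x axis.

26.5 m

Displacement is the signed area under the v-t curve.
0–4 s: ½(6 + -6)(4) = 0 m
4–10 s: ½(-6 + -1)(6) = -21 m
10–15 s: ½(-1 + 12)(5) = 27.5 m
15–17 s: ½(12 + 8)(2) = 20 m
Net displacement = 26.5 m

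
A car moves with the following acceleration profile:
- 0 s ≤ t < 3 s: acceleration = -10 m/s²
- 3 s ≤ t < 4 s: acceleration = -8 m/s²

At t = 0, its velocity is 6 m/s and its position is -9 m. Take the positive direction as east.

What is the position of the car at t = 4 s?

-64 m

On each constant-a segment, Δv = aΔt and Δx = v₀Δt + ½aΔt²; chain segment to segment.
0–3 s: v starts 6 m/s; Δx = 6·3 + ½·-10·3² = -27 m; v ends -24 m/s.
3–4 s: v starts -24 m/s; Δx = -24·1 + ½·-8·1² = -28 m; v ends -32 m/s.
x(4) = -9 + Σ Δx = -64 m.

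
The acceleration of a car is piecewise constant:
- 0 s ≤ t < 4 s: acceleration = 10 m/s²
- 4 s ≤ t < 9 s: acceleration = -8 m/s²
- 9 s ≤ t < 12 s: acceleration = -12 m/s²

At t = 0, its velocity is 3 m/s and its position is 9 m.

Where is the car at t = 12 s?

On each constant-a segment, Δv = aΔt and Δx = v₀Δt + ½aΔt²; chain segment to segment.
0–4 s: v starts 3 m/s; Δx = 3·4 + ½·10·4² = 92 m; v ends 43 m/s.
4–9 s: v starts 43 m/s; Δx = 43·5 + ½·-8·5² = 115 m; v ends 3 m/s.
9–12 s: v starts 3 m/s; Δx = 3·3 + ½·-12·3² = -45 m; v ends -33 m/s.
x(12) = 9 + Σ Δx = 171 m.

171 m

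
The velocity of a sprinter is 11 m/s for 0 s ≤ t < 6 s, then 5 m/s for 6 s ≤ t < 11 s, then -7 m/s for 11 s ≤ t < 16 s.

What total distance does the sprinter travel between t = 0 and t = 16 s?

126 m

Total distance travelled is ∫|v| dt — sum the magnitudes of each area piece.
0–6 s: |11| × 6 = 66 m
6–11 s: |5| × 5 = 25 m
11–16 s: |-7| × 5 = 35 m
Total distance = 126 m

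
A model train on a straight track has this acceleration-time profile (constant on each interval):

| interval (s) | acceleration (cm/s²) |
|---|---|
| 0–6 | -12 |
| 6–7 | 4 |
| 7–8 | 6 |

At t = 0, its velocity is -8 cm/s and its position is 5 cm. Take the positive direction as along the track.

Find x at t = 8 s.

-410 cm

On each constant-a segment, Δv = aΔt and Δx = v₀Δt + ½aΔt²; chain segment to segment.
0–6 s: v starts -8 cm/s; Δx = -8·6 + ½·-12·6² = -264 cm; v ends -80 cm/s.
6–7 s: v starts -80 cm/s; Δx = -80·1 + ½·4·1² = -78 cm; v ends -76 cm/s.
7–8 s: v starts -76 cm/s; Δx = -76·1 + ½·6·1² = -73 cm; v ends -70 cm/s.
x(8) = 5 + Σ Δx = -410 cm.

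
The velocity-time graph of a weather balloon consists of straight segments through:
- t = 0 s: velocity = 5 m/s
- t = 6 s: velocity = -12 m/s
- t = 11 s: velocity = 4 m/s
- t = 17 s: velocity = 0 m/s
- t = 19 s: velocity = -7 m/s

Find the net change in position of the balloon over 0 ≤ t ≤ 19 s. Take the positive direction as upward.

Net displacement equals the area under the velocity-time graph (areas below the axis count negative).
0–6 s: ½(5 + -12)(6) = -21 m
6–11 s: ½(-12 + 4)(5) = -20 m
11–17 s: ½(4 + 0)(6) = 12 m
17–19 s: ½(0 + -7)(2) = -7 m
Net displacement = -36 m

-36 m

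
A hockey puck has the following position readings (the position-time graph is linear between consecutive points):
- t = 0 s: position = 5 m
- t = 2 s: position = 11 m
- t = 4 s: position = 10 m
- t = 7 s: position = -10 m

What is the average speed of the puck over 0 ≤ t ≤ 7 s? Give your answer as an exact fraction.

27/7 m/s

Average speed = (total path length)/(elapsed time); on a piecewise-linear x-t graph the path length is Σ|Δx|.
0–2 s: |Δx| = |11 − 5| = 6 m
2–4 s: |Δx| = |10 − 11| = 1 m
4–7 s: |Δx| = |-10 − 10| = 20 m
Total path = 27 m; average speed = 27/7 = 27/7 m/s.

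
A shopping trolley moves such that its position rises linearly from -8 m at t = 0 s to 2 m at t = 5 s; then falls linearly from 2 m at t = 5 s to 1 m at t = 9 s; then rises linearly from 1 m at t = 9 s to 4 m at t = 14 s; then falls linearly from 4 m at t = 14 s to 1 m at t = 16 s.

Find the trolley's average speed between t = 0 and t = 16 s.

1.0625 m/s

Average speed = (total path length)/(elapsed time); on a piecewise-linear x-t graph the path length is Σ|Δx|.
0–5 s: |Δx| = |2 − -8| = 10 m
5–9 s: |Δx| = |1 − 2| = 1 m
9–14 s: |Δx| = |4 − 1| = 3 m
14–16 s: |Δx| = |1 − 4| = 3 m
Total path = 17 m; average speed = 17/16 = 1.0625 m/s.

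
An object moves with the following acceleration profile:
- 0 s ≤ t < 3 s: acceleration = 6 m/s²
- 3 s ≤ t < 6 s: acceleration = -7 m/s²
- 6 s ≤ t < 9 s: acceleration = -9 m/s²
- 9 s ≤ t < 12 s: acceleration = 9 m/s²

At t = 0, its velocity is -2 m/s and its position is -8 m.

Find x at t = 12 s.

On each constant-a segment, Δv = aΔt and Δx = v₀Δt + ½aΔt²; chain segment to segment.
0–3 s: v starts -2 m/s; Δx = -2·3 + ½·6·3² = 21 m; v ends 16 m/s.
3–6 s: v starts 16 m/s; Δx = 16·3 + ½·-7·3² = 16.5 m; v ends -5 m/s.
6–9 s: v starts -5 m/s; Δx = -5·3 + ½·-9·3² = -55.5 m; v ends -32 m/s.
9–12 s: v starts -32 m/s; Δx = -32·3 + ½·9·3² = -55.5 m; v ends -5 m/s.
x(12) = -8 + Σ Δx = -81.5 m.

-81.5 m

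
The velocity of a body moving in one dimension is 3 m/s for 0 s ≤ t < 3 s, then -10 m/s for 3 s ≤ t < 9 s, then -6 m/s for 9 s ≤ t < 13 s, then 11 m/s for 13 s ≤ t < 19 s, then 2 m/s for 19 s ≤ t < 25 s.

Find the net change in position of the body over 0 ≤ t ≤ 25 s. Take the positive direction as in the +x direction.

Displacement is the signed area under the v-t curve.
0–3 s: 3 × 3 = 9 m
3–9 s: -10 × 6 = -60 m
9–13 s: -6 × 4 = -24 m
13–19 s: 11 × 6 = 66 m
19–25 s: 2 × 6 = 12 m
Net displacement = 3 m

3 m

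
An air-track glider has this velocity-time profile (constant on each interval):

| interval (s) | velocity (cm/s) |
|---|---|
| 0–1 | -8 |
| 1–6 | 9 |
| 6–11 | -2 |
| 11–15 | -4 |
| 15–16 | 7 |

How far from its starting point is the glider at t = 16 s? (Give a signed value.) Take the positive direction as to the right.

18 cm

Displacement is the signed area under the v-t curve.
0–1 s: -8 × 1 = -8 cm
1–6 s: 9 × 5 = 45 cm
6–11 s: -2 × 5 = -10 cm
11–15 s: -4 × 4 = -16 cm
15–16 s: 7 × 1 = 7 cm
Net displacement = 18 cm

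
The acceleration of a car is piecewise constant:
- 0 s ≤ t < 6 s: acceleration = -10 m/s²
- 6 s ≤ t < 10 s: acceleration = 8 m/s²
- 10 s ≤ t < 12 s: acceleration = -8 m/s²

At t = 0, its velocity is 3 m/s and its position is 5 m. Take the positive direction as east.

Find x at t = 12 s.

-387 m

On each constant-a segment, Δv = aΔt and Δx = v₀Δt + ½aΔt²; chain segment to segment.
0–6 s: v starts 3 m/s; Δx = 3·6 + ½·-10·6² = -162 m; v ends -57 m/s.
6–10 s: v starts -57 m/s; Δx = -57·4 + ½·8·4² = -164 m; v ends -25 m/s.
10–12 s: v starts -25 m/s; Δx = -25·2 + ½·-8·2² = -66 m; v ends -41 m/s.
x(12) = 5 + Σ Δx = -387 m.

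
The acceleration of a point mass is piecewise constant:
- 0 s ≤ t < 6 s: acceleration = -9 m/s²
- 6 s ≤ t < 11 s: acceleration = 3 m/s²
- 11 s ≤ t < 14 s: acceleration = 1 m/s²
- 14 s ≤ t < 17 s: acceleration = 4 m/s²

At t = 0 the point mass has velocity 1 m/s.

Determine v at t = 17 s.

-23 m/s

Δv equals the area under the a-t graph; then v = v₀ + Δv.
0–6 s: -9 × 6 = -54 m/s
6–11 s: 3 × 5 = 15 m/s
11–14 s: 1 × 3 = 3 m/s
14–17 s: 4 × 3 = 12 m/s
Δv = -24 m/s, so v(17) = 1 + (-24) = -23 m/s.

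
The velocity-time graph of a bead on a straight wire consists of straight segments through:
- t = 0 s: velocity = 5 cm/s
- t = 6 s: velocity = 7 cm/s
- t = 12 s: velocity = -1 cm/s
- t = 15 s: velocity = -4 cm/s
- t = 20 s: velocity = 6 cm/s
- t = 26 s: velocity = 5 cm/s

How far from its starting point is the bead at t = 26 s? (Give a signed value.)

84.5 cm

Net displacement equals the area under the velocity-time graph (areas below the axis count negative).
0–6 s: ½(5 + 7)(6) = 36 cm
6–12 s: ½(7 + -1)(6) = 18 cm
12–15 s: ½(-1 + -4)(3) = -7.5 cm
15–20 s: ½(-4 + 6)(5) = 5 cm
20–26 s: ½(6 + 5)(6) = 33 cm
Net displacement = 84.5 cm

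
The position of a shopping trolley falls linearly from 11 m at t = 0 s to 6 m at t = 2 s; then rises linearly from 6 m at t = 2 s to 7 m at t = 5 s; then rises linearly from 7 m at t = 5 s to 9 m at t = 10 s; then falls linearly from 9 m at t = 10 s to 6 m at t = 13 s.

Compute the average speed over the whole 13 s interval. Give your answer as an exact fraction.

11/13 m/s

Average speed = (total path length)/(elapsed time); on a piecewise-linear x-t graph the path length is Σ|Δx|.
0–2 s: |Δx| = |6 − 11| = 5 m
2–5 s: |Δx| = |7 − 6| = 1 m
5–10 s: |Δx| = |9 − 7| = 2 m
10–13 s: |Δx| = |6 − 9| = 3 m
Total path = 11 m; average speed = 11/13 = 11/13 m/s.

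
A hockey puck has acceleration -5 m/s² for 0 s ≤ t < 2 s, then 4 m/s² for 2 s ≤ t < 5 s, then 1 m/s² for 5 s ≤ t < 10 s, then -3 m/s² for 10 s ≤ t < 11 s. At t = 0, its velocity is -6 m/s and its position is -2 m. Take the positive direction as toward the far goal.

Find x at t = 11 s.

-62 m

On each constant-a segment, Δv = aΔt and Δx = v₀Δt + ½aΔt²; chain segment to segment.
0–2 s: v starts -6 m/s; Δx = -6·2 + ½·-5·2² = -22 m; v ends -16 m/s.
2–5 s: v starts -16 m/s; Δx = -16·3 + ½·4·3² = -30 m; v ends -4 m/s.
5–10 s: v starts -4 m/s; Δx = -4·5 + ½·1·5² = -7.5 m; v ends 1 m/s.
10–11 s: v starts 1 m/s; Δx = 1·1 + ½·-3·1² = -0.5 m; v ends -2 m/s.
x(11) = -2 + Σ Δx = -62 m.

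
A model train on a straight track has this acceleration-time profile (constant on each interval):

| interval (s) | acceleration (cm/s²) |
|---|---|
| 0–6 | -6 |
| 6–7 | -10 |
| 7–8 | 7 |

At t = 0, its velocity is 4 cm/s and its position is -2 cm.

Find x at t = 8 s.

On each constant-a segment, Δv = aΔt and Δx = v₀Δt + ½aΔt²; chain segment to segment.
0–6 s: v starts 4 cm/s; Δx = 4·6 + ½·-6·6² = -84 cm; v ends -32 cm/s.
6–7 s: v starts -32 cm/s; Δx = -32·1 + ½·-10·1² = -37 cm; v ends -42 cm/s.
7–8 s: v starts -42 cm/s; Δx = -42·1 + ½·7·1² = -38.5 cm; v ends -35 cm/s.
x(8) = -2 + Σ Δx = -161.5 cm.

-161.5 cm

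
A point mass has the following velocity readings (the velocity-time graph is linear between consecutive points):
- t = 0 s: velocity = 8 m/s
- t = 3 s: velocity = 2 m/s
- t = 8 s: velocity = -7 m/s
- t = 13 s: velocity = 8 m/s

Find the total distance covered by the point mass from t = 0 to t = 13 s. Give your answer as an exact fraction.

437/9 m

Distance (not displacement) is the total path length: add the absolute areas under v-t.
0–3 s: |½(8 + 2)(3)| = 15 m
3–8 s: v = 0 at t = 37/9 s; triangle areas 10/9 + 245/18 = 265/18 m
8–13 s: v = 0 at t = 31/3 s; triangle areas 49/6 + 32/3 = 113/6 m
Total distance = 437/9 m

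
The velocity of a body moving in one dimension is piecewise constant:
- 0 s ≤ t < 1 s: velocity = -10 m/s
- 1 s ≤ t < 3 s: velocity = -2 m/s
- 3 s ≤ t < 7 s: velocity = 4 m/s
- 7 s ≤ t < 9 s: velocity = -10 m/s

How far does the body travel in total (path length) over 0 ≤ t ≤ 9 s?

50 m

Total distance travelled is ∫|v| dt — sum the magnitudes of each area piece.
0–1 s: |-10| × 1 = 10 m
1–3 s: |-2| × 2 = 4 m
3–7 s: |4| × 4 = 16 m
7–9 s: |-10| × 2 = 20 m
Total distance = 50 m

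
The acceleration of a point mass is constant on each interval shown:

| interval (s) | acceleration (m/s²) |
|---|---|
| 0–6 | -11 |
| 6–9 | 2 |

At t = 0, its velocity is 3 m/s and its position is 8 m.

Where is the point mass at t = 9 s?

On each constant-a segment, Δv = aΔt and Δx = v₀Δt + ½aΔt²; chain segment to segment.
0–6 s: v starts 3 m/s; Δx = 3·6 + ½·-11·6² = -180 m; v ends -63 m/s.
6–9 s: v starts -63 m/s; Δx = -63·3 + ½·2·3² = -180 m; v ends -57 m/s.
x(9) = 8 + Σ Δx = -352 m.

-352 m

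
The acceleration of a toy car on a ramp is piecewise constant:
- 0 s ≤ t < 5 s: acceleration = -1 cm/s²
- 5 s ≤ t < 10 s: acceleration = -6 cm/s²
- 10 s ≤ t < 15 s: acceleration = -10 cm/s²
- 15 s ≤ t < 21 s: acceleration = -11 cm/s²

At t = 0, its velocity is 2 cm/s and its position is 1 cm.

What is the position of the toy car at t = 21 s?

On each constant-a segment, Δv = aΔt and Δx = v₀Δt + ½aΔt²; chain segment to segment.
0–5 s: v starts 2 cm/s; Δx = 2·5 + ½·-1·5² = -2.5 cm; v ends -3 cm/s.
5–10 s: v starts -3 cm/s; Δx = -3·5 + ½·-6·5² = -90 cm; v ends -33 cm/s.
10–15 s: v starts -33 cm/s; Δx = -33·5 + ½·-10·5² = -290 cm; v ends -83 cm/s.
15–21 s: v starts -83 cm/s; Δx = -83·6 + ½·-11·6² = -696 cm; v ends -149 cm/s.
x(21) = 1 + Σ Δx = -1077.5 cm.

-1077.5 cm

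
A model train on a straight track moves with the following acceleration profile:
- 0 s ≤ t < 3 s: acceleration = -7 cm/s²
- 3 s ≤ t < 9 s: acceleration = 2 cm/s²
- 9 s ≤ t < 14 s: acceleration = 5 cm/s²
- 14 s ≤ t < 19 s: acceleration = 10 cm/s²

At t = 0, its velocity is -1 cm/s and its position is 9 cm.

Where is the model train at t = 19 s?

On each constant-a segment, Δv = aΔt and Δx = v₀Δt + ½aΔt²; chain segment to segment.
0–3 s: v starts -1 cm/s; Δx = -1·3 + ½·-7·3² = -34.5 cm; v ends -22 cm/s.
3–9 s: v starts -22 cm/s; Δx = -22·6 + ½·2·6² = -96 cm; v ends -10 cm/s.
9–14 s: v starts -10 cm/s; Δx = -10·5 + ½·5·5² = 12.5 cm; v ends 15 cm/s.
14–19 s: v starts 15 cm/s; Δx = 15·5 + ½·10·5² = 200 cm; v ends 65 cm/s.
x(19) = 9 + Σ Δx = 91 cm.

91 cm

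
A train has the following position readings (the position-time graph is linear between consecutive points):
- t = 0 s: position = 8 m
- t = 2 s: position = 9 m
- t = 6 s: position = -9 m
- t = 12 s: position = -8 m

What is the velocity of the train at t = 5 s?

-4.5 m/s

Velocity is the slope of the x-t graph on 2–6 s: (-9 − 9)/(6 − 2) = -4.5 m/s.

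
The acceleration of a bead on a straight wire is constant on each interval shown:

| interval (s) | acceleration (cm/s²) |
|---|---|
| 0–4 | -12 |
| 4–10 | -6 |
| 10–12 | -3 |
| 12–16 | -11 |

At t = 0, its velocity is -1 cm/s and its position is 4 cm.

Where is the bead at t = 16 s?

On each constant-a segment, Δv = aΔt and Δx = v₀Δt + ½aΔt²; chain segment to segment.
0–4 s: v starts -1 cm/s; Δx = -1·4 + ½·-12·4² = -100 cm; v ends -49 cm/s.
4–10 s: v starts -49 cm/s; Δx = -49·6 + ½·-6·6² = -402 cm; v ends -85 cm/s.
10–12 s: v starts -85 cm/s; Δx = -85·2 + ½·-3·2² = -176 cm; v ends -91 cm/s.
12–16 s: v starts -91 cm/s; Δx = -91·4 + ½·-11·4² = -452 cm; v ends -135 cm/s.
x(16) = 4 + Σ Δx = -1126 cm.

-1126 cm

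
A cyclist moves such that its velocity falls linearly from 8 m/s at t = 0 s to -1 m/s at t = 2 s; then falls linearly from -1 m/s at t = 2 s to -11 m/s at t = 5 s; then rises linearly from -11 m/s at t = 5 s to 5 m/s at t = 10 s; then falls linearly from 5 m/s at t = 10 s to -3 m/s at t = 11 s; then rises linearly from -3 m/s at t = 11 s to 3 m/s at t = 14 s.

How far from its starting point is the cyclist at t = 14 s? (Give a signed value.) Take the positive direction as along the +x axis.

Displacement is the signed area under the v-t curve.
0–2 s: ½(8 + -1)(2) = 7 m
2–5 s: ½(-1 + -11)(3) = -18 m
5–10 s: ½(-11 + 5)(5) = -15 m
10–11 s: ½(5 + -3)(1) = 1 m
11–14 s: ½(-3 + 3)(3) = 0 m
Net displacement = -25 m

-25 m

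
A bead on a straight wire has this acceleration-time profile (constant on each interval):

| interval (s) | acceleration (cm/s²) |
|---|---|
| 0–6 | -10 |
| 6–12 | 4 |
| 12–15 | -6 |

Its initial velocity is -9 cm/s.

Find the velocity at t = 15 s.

Δv equals the area under the a-t graph; then v = v₀ + Δv.
0–6 s: -10 × 6 = -60 cm/s
6–12 s: 4 × 6 = 24 cm/s
12–15 s: -6 × 3 = -18 cm/s
Δv = -54 cm/s, so v(15) = -9 + (-54) = -63 cm/s.

-63 cm/s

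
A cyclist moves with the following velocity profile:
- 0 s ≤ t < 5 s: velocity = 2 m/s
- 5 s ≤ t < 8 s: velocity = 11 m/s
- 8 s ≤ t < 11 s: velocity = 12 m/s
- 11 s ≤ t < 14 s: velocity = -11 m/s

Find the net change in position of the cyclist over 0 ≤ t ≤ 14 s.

46 m

Net displacement equals the area under the velocity-time graph (areas below the axis count negative).
0–5 s: 2 × 5 = 10 m
5–8 s: 11 × 3 = 33 m
8–11 s: 12 × 3 = 36 m
11–14 s: -11 × 3 = -33 m
Net displacement = 46 m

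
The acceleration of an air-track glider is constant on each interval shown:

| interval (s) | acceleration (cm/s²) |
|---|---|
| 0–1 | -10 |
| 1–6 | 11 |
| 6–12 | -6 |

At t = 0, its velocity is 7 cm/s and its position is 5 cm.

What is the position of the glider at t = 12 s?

333.5 cm

On each constant-a segment, Δv = aΔt and Δx = v₀Δt + ½aΔt²; chain segment to segment.
0–1 s: v starts 7 cm/s; Δx = 7·1 + ½·-10·1² = 2 cm; v ends -3 cm/s.
1–6 s: v starts -3 cm/s; Δx = -3·5 + ½·11·5² = 122.5 cm; v ends 52 cm/s.
6–12 s: v starts 52 cm/s; Δx = 52·6 + ½·-6·6² = 204 cm; v ends 16 cm/s.
x(12) = 5 + Σ Δx = 333.5 cm.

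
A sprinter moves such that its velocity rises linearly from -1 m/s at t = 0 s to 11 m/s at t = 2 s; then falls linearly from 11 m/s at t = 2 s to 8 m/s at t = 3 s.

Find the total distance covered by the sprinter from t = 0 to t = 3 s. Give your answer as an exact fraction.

59/3 m

Total distance travelled is ∫|v| dt — sum the magnitudes of each area piece.
0–2 s: v = 0 at t = 1/6 s; triangle areas 1/12 + 121/12 = 61/6 m
2–3 s: |½(11 + 8)(1)| = 9.5 m
Total distance = 59/3 m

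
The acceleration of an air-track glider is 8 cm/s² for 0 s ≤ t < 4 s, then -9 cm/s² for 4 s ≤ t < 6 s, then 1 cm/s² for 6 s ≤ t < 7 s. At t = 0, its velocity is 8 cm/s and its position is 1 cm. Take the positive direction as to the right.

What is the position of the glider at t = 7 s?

On each constant-a segment, Δv = aΔt and Δx = v₀Δt + ½aΔt²; chain segment to segment.
0–4 s: v starts 8 cm/s; Δx = 8·4 + ½·8·4² = 96 cm; v ends 40 cm/s.
4–6 s: v starts 40 cm/s; Δx = 40·2 + ½·-9·2² = 62 cm; v ends 22 cm/s.
6–7 s: v starts 22 cm/s; Δx = 22·1 + ½·1·1² = 22.5 cm; v ends 23 cm/s.
x(7) = 1 + Σ Δx = 181.5 cm.

181.5 cm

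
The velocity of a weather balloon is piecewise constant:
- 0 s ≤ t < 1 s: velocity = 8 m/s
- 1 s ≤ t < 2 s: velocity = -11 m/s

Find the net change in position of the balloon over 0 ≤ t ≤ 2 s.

Net displacement equals the area under the velocity-time graph (areas below the axis count negative).
0–1 s: 8 × 1 = 8 m
1–2 s: -11 × 1 = -11 m
Net displacement = -3 m

-3 m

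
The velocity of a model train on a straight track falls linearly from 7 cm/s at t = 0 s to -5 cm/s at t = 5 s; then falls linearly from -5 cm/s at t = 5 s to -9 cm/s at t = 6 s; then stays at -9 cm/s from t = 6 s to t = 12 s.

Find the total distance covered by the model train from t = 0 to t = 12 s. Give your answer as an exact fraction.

917/12 cm

Total distance travelled is ∫|v| dt — sum the magnitudes of each area piece.
0–5 s: v = 0 at t = 35/12 s; triangle areas 245/24 + 125/24 = 185/12 cm
5–6 s: |½(-5 + -9)(1)| = 7 cm
6–12 s: |-9| × 6 = 54 cm
Total distance = 917/12 cm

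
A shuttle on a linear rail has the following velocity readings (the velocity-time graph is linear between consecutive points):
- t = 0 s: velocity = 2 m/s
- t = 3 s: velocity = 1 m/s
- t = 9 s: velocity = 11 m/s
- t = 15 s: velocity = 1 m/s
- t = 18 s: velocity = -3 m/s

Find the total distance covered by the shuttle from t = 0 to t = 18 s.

Distance (not displacement) is the total path length: add the absolute areas under v-t.
0–3 s: |½(2 + 1)(3)| = 4.5 m
3–9 s: |½(1 + 11)(6)| = 36 m
9–15 s: |½(11 + 1)(6)| = 36 m
15–18 s: v = 0 at t = 15.75 s; triangle areas 0.375 + 3.375 = 3.75 m
Total distance = 80.25 m

80.25 m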